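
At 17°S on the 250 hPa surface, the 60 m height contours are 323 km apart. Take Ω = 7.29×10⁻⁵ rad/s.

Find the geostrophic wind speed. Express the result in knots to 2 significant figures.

Coriolis parameter at 17°S:
f = 2Ω sin φ = 2 × 7.29×10⁻⁵ × sin 17° = 4.26×10⁻⁵ s⁻¹
Height gradient: |∂Z/∂n| = 60 m / 323000 m = 1.86×10⁻⁴
On a pressure surface, geostrophic balance gives V_g = (g/f)|∂Z/∂n|:
V_g = 9.81 × 1.86×10⁻⁴ / 4.26×10⁻⁵ = 42.7 m/s
Converting: 42.7 m/s × 1.944 = 83 knots

83 knots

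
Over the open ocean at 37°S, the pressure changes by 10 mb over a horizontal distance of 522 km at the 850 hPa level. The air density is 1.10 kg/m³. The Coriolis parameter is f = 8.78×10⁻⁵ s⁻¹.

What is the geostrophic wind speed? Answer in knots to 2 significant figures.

39 knots

Pressure gradient: |∂P/∂n| = 1000 Pa / 522000 m = 1.92×10⁻³ Pa/m
Geostrophic balance (pressure-gradient force = Coriolis force):
V_g = (1/(fρ)) |∂P/∂n| = 1.92×10⁻³ / (8.78×10⁻⁵ × 1.10) = 19.8 m/s
Converting: 19.8 m/s × 1.944 = 39 knots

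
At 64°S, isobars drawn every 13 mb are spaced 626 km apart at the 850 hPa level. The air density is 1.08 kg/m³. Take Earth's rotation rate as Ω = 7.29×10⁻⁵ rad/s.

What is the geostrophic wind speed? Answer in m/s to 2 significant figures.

Coriolis parameter at 64°S:
f = 2Ω sin φ = 2 × 7.29×10⁻⁵ × sin 64° = 1.31×10⁻⁴ s⁻¹
Pressure gradient: |∂P/∂n| = 1300 Pa / 626000 m = 2.08×10⁻³ Pa/m
Geostrophic balance (pressure-gradient force = Coriolis force):
V_g = (1/(fρ)) |∂P/∂n| = 2.08×10⁻³ / (1.31×10⁻⁴ × 1.08) = 14.7 m/s

15 m/s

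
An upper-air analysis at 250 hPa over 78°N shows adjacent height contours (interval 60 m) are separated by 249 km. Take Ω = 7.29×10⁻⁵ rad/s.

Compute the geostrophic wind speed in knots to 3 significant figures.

32.2 knots

Coriolis parameter at 78°N:
f = 2Ω sin φ = 2 × 7.29×10⁻⁵ × sin 78° = 1.43×10⁻⁴ s⁻¹
Height gradient: |∂Z/∂n| = 60 m / 249000 m = 2.41×10⁻⁴
On a pressure surface, geostrophic balance gives V_g = (g/f)|∂Z/∂n|:
V_g = 9.81 × 2.41×10⁻⁴ / 1.43×10⁻⁴ = 16.6 m/s
Converting: 16.6 m/s × 1.944 = 32.2 knots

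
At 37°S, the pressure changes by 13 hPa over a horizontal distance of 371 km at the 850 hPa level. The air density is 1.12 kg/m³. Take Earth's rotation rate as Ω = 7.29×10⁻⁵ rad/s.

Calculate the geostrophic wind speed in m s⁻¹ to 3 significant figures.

35.7 m s⁻¹

Coriolis parameter at 37°S:
f = 2Ω sin φ = 2 × 7.29×10⁻⁵ × sin 37° = 8.77×10⁻⁵ s⁻¹
Pressure gradient: |∂P/∂n| = 1300 Pa / 371000 m = 3.50×10⁻³ Pa/m
Geostrophic balance (pressure-gradient force = Coriolis force):
V_g = (1/(fρ)) |∂P/∂n| = 3.50×10⁻³ / (8.77×10⁻⁵ × 1.12) = 35.7 m/s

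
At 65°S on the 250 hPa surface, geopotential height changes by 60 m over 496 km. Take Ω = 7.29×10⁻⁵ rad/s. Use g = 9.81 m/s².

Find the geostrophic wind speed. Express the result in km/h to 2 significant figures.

Coriolis parameter at 65°S:
f = 2Ω sin φ = 2 × 7.29×10⁻⁵ × sin 65° = 1.32×10⁻⁴ s⁻¹
Height gradient: |∂Z/∂n| = 60 m / 496000 m = 1.21×10⁻⁴
On a pressure surface, geostrophic balance gives V_g = (g/f)|∂Z/∂n|:
V_g = 9.81 × 1.21×10⁻⁴ / 1.32×10⁻⁴ = 8.98 m/s
Converting: 8.98 m/s × 3.6 = 32 km/h

32 km/h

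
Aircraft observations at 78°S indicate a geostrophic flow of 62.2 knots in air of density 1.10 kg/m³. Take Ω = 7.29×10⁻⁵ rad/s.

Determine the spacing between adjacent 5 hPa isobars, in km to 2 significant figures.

Coriolis parameter at 78°S:
f = 2Ω sin φ = 2 × 7.29×10⁻⁵ × sin 78° = 1.43×10⁻⁴ s⁻¹
Wind speed in SI: 62.2 knots = 32.0 m/s
Geostrophic balance rearranged: |∂P/∂n| = f ρ V_g
|∂P/∂n| = 1.43×10⁻⁴ × 1.10 × 32.0 = 5.02×10⁻³ Pa/m
Isobar spacing: Δn = ΔP/|∂P/∂n| = 500 Pa / 5.02×10⁻³ Pa/m = 99606 m ≈ 100 km

100 km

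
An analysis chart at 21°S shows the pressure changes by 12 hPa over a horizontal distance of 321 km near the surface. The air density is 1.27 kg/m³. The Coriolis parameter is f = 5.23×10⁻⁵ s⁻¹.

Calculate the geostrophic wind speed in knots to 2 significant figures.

110 knots

Pressure gradient: |∂P/∂n| = 1200 Pa / 321000 m = 3.74×10⁻³ Pa/m
Geostrophic balance (pressure-gradient force = Coriolis force):
V_g = (1/(fρ)) |∂P/∂n| = 3.74×10⁻³ / (5.23×10⁻⁵ × 1.27) = 56.3 m/s
Converting: 56.3 m/s × 1.944 = 110 knots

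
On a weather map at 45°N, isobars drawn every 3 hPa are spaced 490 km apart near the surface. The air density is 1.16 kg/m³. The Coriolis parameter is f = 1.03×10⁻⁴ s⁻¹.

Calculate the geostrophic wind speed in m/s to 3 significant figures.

Pressure gradient: |∂P/∂n| = 300 Pa / 490000 m = 6.12×10⁻⁴ Pa/m
Geostrophic balance (pressure-gradient force = Coriolis force):
V_g = (1/(fρ)) |∂P/∂n| = 6.12×10⁻⁴ / (1.03×10⁻⁴ × 1.16) = 5.12 m/s

5.12 m/s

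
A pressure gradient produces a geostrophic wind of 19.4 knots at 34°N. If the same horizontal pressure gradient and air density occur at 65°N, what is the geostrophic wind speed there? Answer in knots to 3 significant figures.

With the same pressure gradient and density, V_g ∝ 1/f ∝ 1/sin φ.
V₂ = V₁ · sin φ₁ / sin φ₂ = 19.4 × sin 34° / sin 65°
V₂ = 19.4 × 0.5592/0.9063 = 12.0 knots

12.0 knots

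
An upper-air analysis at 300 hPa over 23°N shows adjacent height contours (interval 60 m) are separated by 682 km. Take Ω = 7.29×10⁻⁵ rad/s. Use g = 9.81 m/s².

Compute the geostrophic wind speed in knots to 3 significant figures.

Coriolis parameter at 23°N:
f = 2Ω sin φ = 2 × 7.29×10⁻⁵ × sin 23° = 5.70×10⁻⁵ s⁻¹
Height gradient: |∂Z/∂n| = 60 m / 682000 m = 8.80×10⁻⁵
On a pressure surface, geostrophic balance gives V_g = (g/f)|∂Z/∂n|:
V_g = 9.81 × 8.80×10⁻⁵ / 5.70×10⁻⁵ = 15.1 m/s
Converting: 15.1 m/s × 1.944 = 29.4 knots

29.4 knots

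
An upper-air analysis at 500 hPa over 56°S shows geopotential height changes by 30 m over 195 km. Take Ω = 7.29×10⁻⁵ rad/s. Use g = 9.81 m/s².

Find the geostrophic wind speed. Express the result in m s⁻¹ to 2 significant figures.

12 m s⁻¹

Coriolis parameter at 56°S:
f = 2Ω sin φ = 2 × 7.29×10⁻⁵ × sin 56° = 1.21×10⁻⁴ s⁻¹
Height gradient: |∂Z/∂n| = 30 m / 195000 m = 1.54×10⁻⁴
On a pressure surface, geostrophic balance gives V_g = (g/f)|∂Z/∂n|:
V_g = 9.81 × 1.54×10⁻⁴ / 1.21×10⁻⁴ = 12.5 m/s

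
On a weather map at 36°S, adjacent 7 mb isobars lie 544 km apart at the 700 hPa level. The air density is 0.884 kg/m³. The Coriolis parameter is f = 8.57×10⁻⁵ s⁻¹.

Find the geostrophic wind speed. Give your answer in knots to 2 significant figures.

33 knots

Pressure gradient: |∂P/∂n| = 700 Pa / 544000 m = 1.29×10⁻³ Pa/m
Geostrophic balance (pressure-gradient force = Coriolis force):
V_g = (1/(fρ)) |∂P/∂n| = 1.29×10⁻³ / (8.57×10⁻⁵ × 0.884) = 17.0 m/s
Converting: 17.0 m/s × 1.944 = 33 knots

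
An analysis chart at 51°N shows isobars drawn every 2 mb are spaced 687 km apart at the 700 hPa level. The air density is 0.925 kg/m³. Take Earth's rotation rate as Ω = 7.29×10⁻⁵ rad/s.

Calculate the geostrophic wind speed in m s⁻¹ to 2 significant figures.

2.8 m s⁻¹

Coriolis parameter at 51°N:
f = 2Ω sin φ = 2 × 7.29×10⁻⁵ × sin 51° = 1.13×10⁻⁴ s⁻¹
Pressure gradient: |∂P/∂n| = 200 Pa / 687000 m = 2.91×10⁻⁴ Pa/m
Geostrophic balance (pressure-gradient force = Coriolis force):
V_g = (1/(fρ)) |∂P/∂n| = 2.91×10⁻⁴ / (1.13×10⁻⁴ × 0.925) = 2.78 m/s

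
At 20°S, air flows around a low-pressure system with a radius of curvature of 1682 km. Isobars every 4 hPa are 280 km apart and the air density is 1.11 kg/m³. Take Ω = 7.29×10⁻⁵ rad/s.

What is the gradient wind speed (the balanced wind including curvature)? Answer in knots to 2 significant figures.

Coriolis parameter at 20°S:
f = 2Ω sin φ = 2 × 7.29×10⁻⁵ × sin 20° = 4.99×10⁻⁵ s⁻¹
Pressure gradient: |∂P/∂n| = 400 Pa / 280000 m = 1.43×10⁻³ Pa/m
Geostrophic speed: V_g = |∂P/∂n|/(fρ) = 1.43×10⁻³/(4.99×10⁻⁵ × 1.11) = 25.8 m/s
Around a low, centrifugal force acts outward with Coriolis, so pressure-gradient force balances both:
(1/ρ)|∂P/∂n| = fV + V²/R  →  V² + fR·V − fR·V_g = 0
With fR = 4.99×10⁻⁵ × 1682×10³ m = 83.9 m/s:
V = [−fR + √((fR)² + 4 fR V_g)]/2 = [−83.9 + √(83.9² + 4×83.9×25.8)]/2 = 20.7 m/s
Subgeostrophic (V < V_g = 25.8 m/s), as expected around a low.
Converting: 20.7 m/s × 1.944 = 40 knots

40 knots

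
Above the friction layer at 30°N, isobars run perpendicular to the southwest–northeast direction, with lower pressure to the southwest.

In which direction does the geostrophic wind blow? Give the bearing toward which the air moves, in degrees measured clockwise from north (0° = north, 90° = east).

315°

The pressure-gradient force points toward the southwest (bearing 225°).
Geostrophic balance: in the Northern Hemisphere the Coriolis force deflects motion to the right, so the geostrophic wind blows 90° to the right of the pressure-gradient force (low pressure on the left).
Rotating 225° by 90° clockwise gives 315° — the wind blows toward the northwest.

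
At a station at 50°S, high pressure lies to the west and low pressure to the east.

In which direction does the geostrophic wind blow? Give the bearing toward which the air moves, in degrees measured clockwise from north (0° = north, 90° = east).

000°

The pressure-gradient force points toward the east (bearing 090°).
Geostrophic balance: in the Southern Hemisphere the Coriolis force deflects motion to the left, so the geostrophic wind blows 90° to the left of the pressure-gradient force (low pressure on the right).
Rotating 090° by 90° counterclockwise gives 000° — the wind blows toward the north.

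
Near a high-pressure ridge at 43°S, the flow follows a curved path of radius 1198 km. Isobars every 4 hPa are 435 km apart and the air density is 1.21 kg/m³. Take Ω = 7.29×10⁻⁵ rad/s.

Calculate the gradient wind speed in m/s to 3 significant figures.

Coriolis parameter at 43°S:
f = 2Ω sin φ = 2 × 7.29×10⁻⁵ × sin 43° = 9.94×10⁻⁵ s⁻¹
Pressure gradient: |∂P/∂n| = 400 Pa / 435000 m = 9.20×10⁻⁴ Pa/m
Geostrophic speed: V_g = |∂P/∂n|/(fρ) = 9.20×10⁻⁴/(9.94×10⁻⁵ × 1.21) = 7.64 m/s
Around a high, pressure-gradient force acts outward with centrifugal, so Coriolis balances both:
fV = (1/ρ)|∂P/∂n| + V²/R  →  V² − fR·V + fR·V_g = 0
With fR = 9.94×10⁻⁵ × 1198×10³ m = 119 m/s:
V = [fR − √((fR)² − 4 fR V_g)]/2 = [119 − √(119² − 4×119×7.64)]/2 = 8.21 m/s
Supergeostrophic (V > V_g = 7.64 m/s), as expected around a high.

8.21 m/s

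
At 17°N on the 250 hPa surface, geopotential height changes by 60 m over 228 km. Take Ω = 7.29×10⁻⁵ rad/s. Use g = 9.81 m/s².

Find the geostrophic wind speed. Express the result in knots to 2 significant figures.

120 knots

Coriolis parameter at 17°N:
f = 2Ω sin φ = 2 × 7.29×10⁻⁵ × sin 17° = 4.26×10⁻⁵ s⁻¹
Height gradient: |∂Z/∂n| = 60 m / 228000 m = 2.63×10⁻⁴
On a pressure surface, geostrophic balance gives V_g = (g/f)|∂Z/∂n|:
V_g = 9.81 × 2.63×10⁻⁴ / 4.26×10⁻⁵ = 60.6 m/s
Converting: 60.6 m/s × 1.944 = 120 knots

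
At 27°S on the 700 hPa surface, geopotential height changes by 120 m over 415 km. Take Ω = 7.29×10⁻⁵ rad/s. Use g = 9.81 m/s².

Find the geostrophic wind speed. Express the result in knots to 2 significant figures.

83 knots

Coriolis parameter at 27°S:
f = 2Ω sin φ = 2 × 7.29×10⁻⁵ × sin 27° = 6.62×10⁻⁵ s⁻¹
Height gradient: |∂Z/∂n| = 120 m / 415000 m = 2.89×10⁻⁴
On a pressure surface, geostrophic balance gives V_g = (g/f)|∂Z/∂n|:
V_g = 9.81 × 2.89×10⁻⁴ / 6.62×10⁻⁵ = 42.9 m/s
Converting: 42.9 m/s × 1.944 = 83 knots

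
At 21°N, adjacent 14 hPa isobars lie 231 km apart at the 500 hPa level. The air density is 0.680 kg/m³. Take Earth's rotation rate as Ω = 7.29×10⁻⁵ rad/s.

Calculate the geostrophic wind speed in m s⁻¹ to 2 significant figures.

170 m s⁻¹

Coriolis parameter at 21°N:
f = 2Ω sin φ = 2 × 7.29×10⁻⁵ × sin 21° = 5.23×10⁻⁵ s⁻¹
Pressure gradient: |∂P/∂n| = 1400 Pa / 231000 m = 6.06×10⁻³ Pa/m
Geostrophic balance (pressure-gradient force = Coriolis force):
V_g = (1/(fρ)) |∂P/∂n| = 6.06×10⁻³ / (5.23×10⁻⁵ × 0.680) = 171 m/s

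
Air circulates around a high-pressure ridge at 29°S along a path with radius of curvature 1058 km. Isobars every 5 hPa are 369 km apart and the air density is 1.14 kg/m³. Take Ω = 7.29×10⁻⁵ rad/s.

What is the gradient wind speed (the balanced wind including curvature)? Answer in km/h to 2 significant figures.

92 km/h

Coriolis parameter at 29°S:
f = 2Ω sin φ = 2 × 7.29×10⁻⁵ × sin 29° = 7.07×10⁻⁵ s⁻¹
Pressure gradient: |∂P/∂n| = 500 Pa / 369000 m = 1.36×10⁻³ Pa/m
Geostrophic speed: V_g = |∂P/∂n|/(fρ) = 1.36×10⁻³/(7.07×10⁻⁵ × 1.14) = 16.8 m/s
Around a high, pressure-gradient force acts outward with centrifugal, so Coriolis balances both:
fV = (1/ρ)|∂P/∂n| + V²/R  →  V² − fR·V + fR·V_g = 0
With fR = 7.07×10⁻⁵ × 1058×10³ m = 74.8 m/s:
V = [fR − √((fR)² − 4 fR V_g)]/2 = [74.8 − √(74.8² − 4×74.8×16.8)]/2 = 25.5 m/s
Supergeostrophic (V > V_g = 16.8 m/s), as expected around a high.
Converting: 25.5 m/s × 3.6 = 92 km/h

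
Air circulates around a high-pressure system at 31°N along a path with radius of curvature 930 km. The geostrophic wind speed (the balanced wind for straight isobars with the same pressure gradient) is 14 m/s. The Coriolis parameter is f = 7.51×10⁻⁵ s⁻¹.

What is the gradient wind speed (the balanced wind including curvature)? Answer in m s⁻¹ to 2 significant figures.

Around a high, pressure-gradient force acts outward with centrifugal, so Coriolis balances both:
fV = (1/ρ)|∂P/∂n| + V²/R  →  V² − fR·V + fR·V_g = 0
With fR = 7.51×10⁻⁵ × 930×10³ m = 69.8 m/s:
V = [fR − √((fR)² − 4 fR V_g)]/2 = [69.8 − √(69.8² − 4×69.8×14)]/2 = 19.4 m/s
Supergeostrophic (V > V_g = 14 m/s), as expected around a high.

19 m s⁻¹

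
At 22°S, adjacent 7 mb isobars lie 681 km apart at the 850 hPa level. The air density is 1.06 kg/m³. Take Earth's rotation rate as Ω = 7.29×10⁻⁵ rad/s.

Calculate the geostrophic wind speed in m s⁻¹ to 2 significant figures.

Coriolis parameter at 22°S:
f = 2Ω sin φ = 2 × 7.29×10⁻⁵ × sin 22° = 5.46×10⁻⁵ s⁻¹
Pressure gradient: |∂P/∂n| = 700 Pa / 681000 m = 1.03×10⁻³ Pa/m
Geostrophic balance (pressure-gradient force = Coriolis force):
V_g = (1/(fρ)) |∂P/∂n| = 1.03×10⁻³ / (5.46×10⁻⁵ × 1.06) = 17.8 m/s

18 m s⁻¹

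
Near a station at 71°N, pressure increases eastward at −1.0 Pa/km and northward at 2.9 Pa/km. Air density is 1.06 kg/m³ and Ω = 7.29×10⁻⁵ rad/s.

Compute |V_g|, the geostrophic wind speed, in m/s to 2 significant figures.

21 m/s

Coriolis parameter at 71°N:
f = 2Ω sin φ = 2 × 7.29×10⁻⁵ × sin 71° = 1.38×10⁻⁴ s⁻¹
Component geostrophic relations (x east, y north):
u_g = −(1/(fρ)) ∂P/∂y,  v_g = (1/(fρ)) ∂P/∂x
u_g = −(2.9×10⁻³)/(1.38×10⁻⁴ × 1.06) = −19.8 m/s;  v_g = (−1.0×10⁻³)/(1.38×10⁻⁴ × 1.06) = −6.84 m/s
|V_g| = √(u_g² + v_g²) = 21.0 m/s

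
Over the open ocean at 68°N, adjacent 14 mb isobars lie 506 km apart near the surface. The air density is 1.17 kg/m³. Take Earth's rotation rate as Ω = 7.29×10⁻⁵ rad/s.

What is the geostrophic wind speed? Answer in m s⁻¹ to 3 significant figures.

17.5 m s⁻¹

Coriolis parameter at 68°N:
f = 2Ω sin φ = 2 × 7.29×10⁻⁵ × sin 68° = 1.35×10⁻⁴ s⁻¹
Pressure gradient: |∂P/∂n| = 1400 Pa / 506000 m = 2.77×10⁻³ Pa/m
Geostrophic balance (pressure-gradient force = Coriolis force):
V_g = (1/(fρ)) |∂P/∂n| = 2.77×10⁻³ / (1.35×10⁻⁴ × 1.17) = 17.5 m/s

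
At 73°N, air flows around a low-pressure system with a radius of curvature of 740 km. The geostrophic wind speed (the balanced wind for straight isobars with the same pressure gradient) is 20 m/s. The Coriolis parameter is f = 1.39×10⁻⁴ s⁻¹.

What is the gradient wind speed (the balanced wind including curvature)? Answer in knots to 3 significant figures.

Around a low, centrifugal force acts outward with Coriolis, so pressure-gradient force balances both:
(1/ρ)|∂P/∂n| = fV + V²/R  →  V² + fR·V − fR·V_g = 0
With fR = 1.39×10⁻⁴ × 740×10³ m = 103 m/s:
V = [−fR + √((fR)² + 4 fR V_g)]/2 = [−103 + √(103² + 4×103×20)]/2 = 17.1 m/s
Subgeostrophic (V < V_g = 20 m/s), as expected around a low.
Converting: 17.1 m/s × 1.944 = 33.3 knots

33.3 knots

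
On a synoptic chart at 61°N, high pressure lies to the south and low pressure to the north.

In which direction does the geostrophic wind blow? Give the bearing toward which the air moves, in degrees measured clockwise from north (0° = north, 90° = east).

090°

The pressure-gradient force points toward the north (bearing 000°).
Geostrophic balance: in the Northern Hemisphere the Coriolis force deflects motion to the right, so the geostrophic wind blows 90° to the right of the pressure-gradient force (low pressure on the left).
Rotating 000° by 90° clockwise gives 090° — the wind blows toward the east.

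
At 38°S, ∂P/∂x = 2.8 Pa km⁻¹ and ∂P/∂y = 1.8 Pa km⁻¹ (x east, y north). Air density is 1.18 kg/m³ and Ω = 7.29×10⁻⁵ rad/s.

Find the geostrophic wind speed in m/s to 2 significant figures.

31 m/s

Coriolis parameter at 38°S:
f = 2Ω sin φ = 2 × 7.29×10⁻⁵ × sin 38° = 8.98×10⁻⁵ s⁻¹
In the Southern Hemisphere f is negative: f = −8.98×10⁻⁵ s⁻¹.
Component geostrophic relations (x east, y north):
u_g = −(1/(fρ)) ∂P/∂y,  v_g = (1/(fρ)) ∂P/∂x
u_g = −(1.8×10⁻³)/(−8.98×10⁻⁵ × 1.18) = 17.0 m/s;  v_g = (2.8×10⁻³)/(−8.98×10⁻⁵ × 1.18) = −26.4 m/s
|V_g| = √(u_g² + v_g²) = 31.4 m/s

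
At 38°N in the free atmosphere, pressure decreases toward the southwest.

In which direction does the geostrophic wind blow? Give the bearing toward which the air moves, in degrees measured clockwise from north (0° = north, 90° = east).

315°

The pressure-gradient force points toward the southwest (bearing 225°).
Geostrophic balance: in the Northern Hemisphere the Coriolis force deflects motion to the right, so the geostrophic wind blows 90° to the right of the pressure-gradient force (low pressure on the left).
Rotating 225° by 90° clockwise gives 315° — the wind blows toward the northwest.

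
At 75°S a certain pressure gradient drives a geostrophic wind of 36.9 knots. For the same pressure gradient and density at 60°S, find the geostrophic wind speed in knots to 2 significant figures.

With the same pressure gradient and density, V_g ∝ 1/f ∝ 1/sin φ.
V₂ = V₁ · sin φ₁ / sin φ₂ = 36.9 × sin 75° / sin 60°
V₂ = 36.9 × 0.9659/0.8660 = 41 knots

41 knots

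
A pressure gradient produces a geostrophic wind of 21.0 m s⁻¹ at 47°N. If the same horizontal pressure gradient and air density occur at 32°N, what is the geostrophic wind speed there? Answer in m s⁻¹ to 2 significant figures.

29 m s⁻¹

With the same pressure gradient and density, V_g ∝ 1/f ∝ 1/sin φ.
V₂ = V₁ · sin φ₁ / sin φ₂ = 21.0 × sin 47° / sin 32°
V₂ = 21.0 × 0.7314/0.5299 = 29 m s⁻¹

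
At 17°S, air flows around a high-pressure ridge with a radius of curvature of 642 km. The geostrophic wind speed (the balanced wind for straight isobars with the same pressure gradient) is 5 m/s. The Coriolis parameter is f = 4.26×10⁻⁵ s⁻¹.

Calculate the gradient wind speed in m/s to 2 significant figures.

Around a high, pressure-gradient force acts outward with centrifugal, so Coriolis balances both:
fV = (1/ρ)|∂P/∂n| + V²/R  →  V² − fR·V + fR·V_g = 0
With fR = 4.26×10⁻⁵ × 642×10³ m = 27.3 m/s:
V = [fR − √((fR)² − 4 fR V_g)]/2 = [27.3 − √(27.3² − 4×27.3×5)]/2 = 6.59 m/s
Supergeostrophic (V > V_g = 5 m/s), as expected around a high.

6.6 m/s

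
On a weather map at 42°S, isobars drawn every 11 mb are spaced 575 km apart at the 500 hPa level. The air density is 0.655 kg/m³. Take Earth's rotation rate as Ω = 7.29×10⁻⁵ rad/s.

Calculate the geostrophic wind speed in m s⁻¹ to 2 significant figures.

Coriolis parameter at 42°S:
f = 2Ω sin φ = 2 × 7.29×10⁻⁵ × sin 42° = 9.76×10⁻⁵ s⁻¹
Pressure gradient: |∂P/∂n| = 1100 Pa / 575000 m = 1.91×10⁻³ Pa/m
Geostrophic balance (pressure-gradient force = Coriolis force):
V_g = (1/(fρ)) |∂P/∂n| = 1.91×10⁻³ / (9.76×10⁻⁵ × 0.655) = 29.9 m/s

30 m s⁻¹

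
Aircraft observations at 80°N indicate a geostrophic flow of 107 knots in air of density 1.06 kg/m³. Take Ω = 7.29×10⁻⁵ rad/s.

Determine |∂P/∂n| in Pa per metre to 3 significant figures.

Coriolis parameter at 80°N:
f = 2Ω sin φ = 2 × 7.29×10⁻⁵ × sin 80° = 1.44×10⁻⁴ s⁻¹
Wind speed in SI: 107 knots = 55.0 m/s
Geostrophic balance rearranged: |∂P/∂n| = f ρ V_g
|∂P/∂n| = 1.44×10⁻⁴ × 1.06 × 55.0 = 8.38×10⁻³ Pa/m

8.38×10⁻³ Pa/m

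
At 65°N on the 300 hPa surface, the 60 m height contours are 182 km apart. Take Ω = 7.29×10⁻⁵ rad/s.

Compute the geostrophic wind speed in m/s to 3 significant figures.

Coriolis parameter at 65°N:
f = 2Ω sin φ = 2 × 7.29×10⁻⁵ × sin 65° = 1.32×10⁻⁴ s⁻¹
Height gradient: |∂Z/∂n| = 60 m / 182000 m = 3.30×10⁻⁴
On a pressure surface, geostrophic balance gives V_g = (g/f)|∂Z/∂n|:
V_g = 9.81 × 3.30×10⁻⁴ / 1.32×10⁻⁴ = 24.5 m/s

24.5 m/s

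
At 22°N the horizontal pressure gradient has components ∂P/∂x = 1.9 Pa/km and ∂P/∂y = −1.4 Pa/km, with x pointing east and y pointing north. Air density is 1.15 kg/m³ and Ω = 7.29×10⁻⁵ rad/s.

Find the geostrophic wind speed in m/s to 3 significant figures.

37.6 m/s

Coriolis parameter at 22°N:
f = 2Ω sin φ = 2 × 7.29×10⁻⁵ × sin 22° = 5.46×10⁻⁵ s⁻¹
Component geostrophic relations (x east, y north):
u_g = −(1/(fρ)) ∂P/∂y,  v_g = (1/(fρ)) ∂P/∂x
u_g = −(−1.4×10⁻³)/(5.46×10⁻⁵ × 1.15) = 22.3 m/s;  v_g = (1.9×10⁻³)/(5.46×10⁻⁵ × 1.15) = 30.2 m/s
|V_g| = √(u_g² + v_g²) = 37.6 m/s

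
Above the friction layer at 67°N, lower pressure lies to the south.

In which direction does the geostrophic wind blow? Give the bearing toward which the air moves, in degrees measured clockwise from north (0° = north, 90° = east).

The pressure-gradient force points toward the south (bearing 180°).
Geostrophic balance: in the Northern Hemisphere the Coriolis force deflects motion to the right, so the geostrophic wind blows 90° to the right of the pressure-gradient force (low pressure on the left).
Rotating 180° by 90° clockwise gives 270° — the wind blows toward the west.

270°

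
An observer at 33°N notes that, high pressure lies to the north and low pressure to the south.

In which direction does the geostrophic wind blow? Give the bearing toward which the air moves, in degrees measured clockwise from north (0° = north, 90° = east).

The pressure-gradient force points toward the south (bearing 180°).
Geostrophic balance: in the Northern Hemisphere the Coriolis force deflects motion to the right, so the geostrophic wind blows 90° to the right of the pressure-gradient force (low pressure on the left).
Rotating 180° by 90° clockwise gives 270° — the wind blows toward the west.

270°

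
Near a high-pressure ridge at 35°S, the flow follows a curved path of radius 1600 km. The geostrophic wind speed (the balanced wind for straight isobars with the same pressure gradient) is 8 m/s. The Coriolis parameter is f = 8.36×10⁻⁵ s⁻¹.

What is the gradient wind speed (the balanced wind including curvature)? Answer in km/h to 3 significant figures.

Around a high, pressure-gradient force acts outward with centrifugal, so Coriolis balances both:
fV = (1/ρ)|∂P/∂n| + V²/R  →  V² − fR·V + fR·V_g = 0
With fR = 8.36×10⁻⁵ × 1600×10³ m = 134 m/s:
V = [fR − √((fR)² − 4 fR V_g)]/2 = [134 − √(134² − 4×134×8)]/2 = 8.55 m/s
Supergeostrophic (V > V_g = 8 m/s), as expected around a high.
Converting: 8.55 m/s × 3.6 = 30.8 km/h

30.8 km/h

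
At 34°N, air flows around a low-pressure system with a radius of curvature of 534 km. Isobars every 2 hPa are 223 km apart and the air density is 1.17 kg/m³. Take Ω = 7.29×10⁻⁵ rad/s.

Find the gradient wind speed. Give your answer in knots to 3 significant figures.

15.5 knots

Coriolis parameter at 34°N:
f = 2Ω sin φ = 2 × 7.29×10⁻⁵ × sin 34° = 8.15×10⁻⁵ s⁻¹
Pressure gradient: |∂P/∂n| = 200 Pa / 223000 m = 8.97×10⁻⁴ Pa/m
Geostrophic speed: V_g = |∂P/∂n|/(fρ) = 8.97×10⁻⁴/(8.15×10⁻⁵ × 1.17) = 9.40 m/s
Around a low, centrifugal force acts outward with Coriolis, so pressure-gradient force balances both:
(1/ρ)|∂P/∂n| = fV + V²/R  →  V² + fR·V − fR·V_g = 0
With fR = 8.15×10⁻⁵ × 534×10³ m = 43.5 m/s:
V = [−fR + √((fR)² + 4 fR V_g)]/2 = [−43.5 + √(43.5² + 4×43.5×9.4)]/2 = 7.95 m/s
Subgeostrophic (V < V_g = 9.4 m/s), as expected around a low.
Converting: 7.95 m/s × 1.944 = 15.5 knots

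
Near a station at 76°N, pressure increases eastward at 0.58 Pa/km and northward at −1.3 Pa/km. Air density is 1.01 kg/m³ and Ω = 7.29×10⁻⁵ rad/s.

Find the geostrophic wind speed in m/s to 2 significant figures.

Coriolis parameter at 76°N:
f = 2Ω sin φ = 2 × 7.29×10⁻⁵ × sin 76° = 1.41×10⁻⁴ s⁻¹
Component geostrophic relations (x east, y north):
u_g = −(1/(fρ)) ∂P/∂y,  v_g = (1/(fρ)) ∂P/∂x
u_g = −(−1.3×10⁻³)/(1.41×10⁻⁴ × 1.01) = 9.10 m/s;  v_g = (0.58×10⁻³)/(1.41×10⁻⁴ × 1.01) = 4.06 m/s
|V_g| = √(u_g² + v_g²) = 9.96 m/s

10.0 m/s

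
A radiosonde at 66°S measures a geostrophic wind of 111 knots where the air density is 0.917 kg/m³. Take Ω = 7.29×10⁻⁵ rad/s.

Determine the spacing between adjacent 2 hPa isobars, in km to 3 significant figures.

Coriolis parameter at 66°S:
f = 2Ω sin φ = 2 × 7.29×10⁻⁵ × sin 66° = 1.33×10⁻⁴ s⁻¹
Wind speed in SI: 111 knots = 57.1 m/s
Geostrophic balance rearranged: |∂P/∂n| = f ρ V_g
|∂P/∂n| = 1.33×10⁻⁴ × 0.917 × 57.1 = 6.97×10⁻³ Pa/m
Isobar spacing: Δn = ΔP/|∂P/∂n| = 200 Pa / 6.97×10⁻³ Pa/m = 28676 m ≈ 28.7 km

28.7 km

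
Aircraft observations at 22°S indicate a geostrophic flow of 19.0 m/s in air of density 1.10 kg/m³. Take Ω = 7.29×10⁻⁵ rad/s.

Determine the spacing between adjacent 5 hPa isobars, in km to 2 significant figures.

440 km

Coriolis parameter at 22°S:
f = 2Ω sin φ = 2 × 7.29×10⁻⁵ × sin 22° = 5.46×10⁻⁵ s⁻¹
Geostrophic balance rearranged: |∂P/∂n| = f ρ V_g
|∂P/∂n| = 5.46×10⁻⁵ × 1.10 × 19.0 = 1.14×10⁻³ Pa/m
Isobar spacing: Δn = ΔP/|∂P/∂n| = 500 Pa / 1.14×10⁻³ Pa/m = 438017 m ≈ 440 km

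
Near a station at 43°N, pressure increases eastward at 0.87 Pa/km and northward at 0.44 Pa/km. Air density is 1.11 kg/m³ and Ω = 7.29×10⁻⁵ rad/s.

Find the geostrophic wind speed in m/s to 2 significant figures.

Coriolis parameter at 43°N:
f = 2Ω sin φ = 2 × 7.29×10⁻⁵ × sin 43° = 9.94×10⁻⁵ s⁻¹
Component geostrophic relations (x east, y north):
u_g = −(1/(fρ)) ∂P/∂y,  v_g = (1/(fρ)) ∂P/∂x
u_g = −(0.44×10⁻³)/(9.94×10⁻⁵ × 1.11) = −3.99 m/s;  v_g = (0.87×10⁻³)/(9.94×10⁻⁵ × 1.11) = 7.88 m/s
|V_g| = √(u_g² + v_g²) = 8.83 m/s

8.8 m/s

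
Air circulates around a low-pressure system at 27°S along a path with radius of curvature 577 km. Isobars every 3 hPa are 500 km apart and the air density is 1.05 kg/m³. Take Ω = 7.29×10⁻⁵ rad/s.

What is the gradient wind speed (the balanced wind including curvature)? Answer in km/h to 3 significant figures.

26.1 km/h

Coriolis parameter at 27°S:
f = 2Ω sin φ = 2 × 7.29×10⁻⁵ × sin 27° = 6.62×10⁻⁵ s⁻¹
Pressure gradient: |∂P/∂n| = 300 Pa / 500000 m = 6.00×10⁻⁴ Pa/m
Geostrophic speed: V_g = |∂P/∂n|/(fρ) = 6.00×10⁻⁴/(6.62×10⁻⁵ × 1.05) = 8.63 m/s
Around a low, centrifugal force acts outward with Coriolis, so pressure-gradient force balances both:
(1/ρ)|∂P/∂n| = fV + V²/R  →  V² + fR·V − fR·V_g = 0
With fR = 6.62×10⁻⁵ × 577×10³ m = 38.2 m/s:
V = [−fR + √((fR)² + 4 fR V_g)]/2 = [−38.2 + √(38.2² + 4×38.2×8.63)]/2 = 7.25 m/s
Subgeostrophic (V < V_g = 8.63 m/s), as expected around a low.
Converting: 7.25 m/s × 3.6 = 26.1 km/h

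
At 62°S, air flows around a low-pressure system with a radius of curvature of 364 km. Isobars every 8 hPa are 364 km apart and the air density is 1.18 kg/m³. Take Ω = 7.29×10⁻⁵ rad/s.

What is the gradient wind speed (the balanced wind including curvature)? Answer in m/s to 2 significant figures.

12 m/s

Coriolis parameter at 62°S:
f = 2Ω sin φ = 2 × 7.29×10⁻⁵ × sin 62° = 1.29×10⁻⁴ s⁻¹
Pressure gradient: |∂P/∂n| = 800 Pa / 364000 m = 2.20×10⁻³ Pa/m
Geostrophic speed: V_g = |∂P/∂n|/(fρ) = 2.20×10⁻³/(1.29×10⁻⁴ × 1.18) = 14.5 m/s
Around a low, centrifugal force acts outward with Coriolis, so pressure-gradient force balances both:
(1/ρ)|∂P/∂n| = fV + V²/R  →  V² + fR·V − fR·V_g = 0
With fR = 1.29×10⁻⁴ × 364×10³ m = 46.9 m/s:
V = [−fR + √((fR)² + 4 fR V_g)]/2 = [−46.9 + √(46.9² + 4×46.9×14.5)]/2 = 11.6 m/s
Subgeostrophic (V < V_g = 14.5 m/s), as expected around a low.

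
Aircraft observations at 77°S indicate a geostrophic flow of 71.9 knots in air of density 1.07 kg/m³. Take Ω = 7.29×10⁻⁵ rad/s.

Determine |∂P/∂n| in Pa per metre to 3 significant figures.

5.62×10⁻³ Pa/m

Coriolis parameter at 77°S:
f = 2Ω sin φ = 2 × 7.29×10⁻⁵ × sin 77° = 1.42×10⁻⁴ s⁻¹
Wind speed in SI: 71.9 knots = 37.0 m/s
Geostrophic balance rearranged: |∂P/∂n| = f ρ V_g
|∂P/∂n| = 1.42×10⁻⁴ × 1.07 × 37.0 = 5.62×10⁻³ Pa/m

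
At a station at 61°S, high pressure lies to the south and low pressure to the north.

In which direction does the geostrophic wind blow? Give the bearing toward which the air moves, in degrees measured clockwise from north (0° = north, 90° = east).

The pressure-gradient force points toward the north (bearing 000°).
Geostrophic balance: in the Southern Hemisphere the Coriolis force deflects motion to the left, so the geostrophic wind blows 90° to the left of the pressure-gradient force (low pressure on the right).
Rotating 000° by 90° counterclockwise gives 270° — the wind blows toward the west.

270°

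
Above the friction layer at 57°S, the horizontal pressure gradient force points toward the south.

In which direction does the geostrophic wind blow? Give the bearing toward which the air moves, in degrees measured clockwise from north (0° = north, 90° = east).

090°

The pressure-gradient force points toward the south (bearing 180°).
Geostrophic balance: in the Southern Hemisphere the Coriolis force deflects motion to the left, so the geostrophic wind blows 90° to the left of the pressure-gradient force (low pressure on the right).
Rotating 180° by 90° counterclockwise gives 090° — the wind blows toward the east.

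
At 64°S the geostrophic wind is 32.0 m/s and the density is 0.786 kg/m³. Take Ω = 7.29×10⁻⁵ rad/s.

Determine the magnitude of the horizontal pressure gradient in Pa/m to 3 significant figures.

3.30×10⁻³ Pa/m

Coriolis parameter at 64°S:
f = 2Ω sin φ = 2 × 7.29×10⁻⁵ × sin 64° = 1.31×10⁻⁴ s⁻¹
Geostrophic balance rearranged: |∂P/∂n| = f ρ V_g
|∂P/∂n| = 1.31×10⁻⁴ × 0.786 × 32.0 = 3.30×10⁻³ Pa/m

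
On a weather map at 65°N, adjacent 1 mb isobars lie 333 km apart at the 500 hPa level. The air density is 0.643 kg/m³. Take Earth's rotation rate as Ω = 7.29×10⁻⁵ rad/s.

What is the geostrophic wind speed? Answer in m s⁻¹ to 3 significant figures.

3.53 m s⁻¹

Coriolis parameter at 65°N:
f = 2Ω sin φ = 2 × 7.29×10⁻⁵ × sin 65° = 1.32×10⁻⁴ s⁻¹
Pressure gradient: |∂P/∂n| = 100 Pa / 333000 m = 3.00×10⁻⁴ Pa/m
Geostrophic balance (pressure-gradient force = Coriolis force):
V_g = (1/(fρ)) |∂P/∂n| = 3.00×10⁻⁴ / (1.32×10⁻⁴ × 0.643) = 3.53 m/s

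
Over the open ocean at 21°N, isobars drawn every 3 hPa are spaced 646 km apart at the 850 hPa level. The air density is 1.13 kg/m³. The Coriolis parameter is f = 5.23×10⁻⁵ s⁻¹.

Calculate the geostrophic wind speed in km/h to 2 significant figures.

28 km/h

Pressure gradient: |∂P/∂n| = 300 Pa / 646000 m = 4.64×10⁻⁴ Pa/m
Geostrophic balance (pressure-gradient force = Coriolis force):
V_g = (1/(fρ)) |∂P/∂n| = 4.64×10⁻⁴ / (5.23×10⁻⁵ × 1.13) = 7.86 m/s
Converting: 7.86 m/s × 3.6 = 28 km/h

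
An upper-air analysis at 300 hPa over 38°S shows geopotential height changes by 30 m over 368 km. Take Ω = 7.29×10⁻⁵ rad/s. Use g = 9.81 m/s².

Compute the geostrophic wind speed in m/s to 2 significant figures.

8.9 m/s

Coriolis parameter at 38°S:
f = 2Ω sin φ = 2 × 7.29×10⁻⁵ × sin 38° = 8.98×10⁻⁵ s⁻¹
Height gradient: |∂Z/∂n| = 30 m / 368000 m = 8.15×10⁻⁵
On a pressure surface, geostrophic balance gives V_g = (g/f)|∂Z/∂n|:
V_g = 9.81 × 8.15×10⁻⁵ / 8.98×10⁻⁵ = 8.91 m/s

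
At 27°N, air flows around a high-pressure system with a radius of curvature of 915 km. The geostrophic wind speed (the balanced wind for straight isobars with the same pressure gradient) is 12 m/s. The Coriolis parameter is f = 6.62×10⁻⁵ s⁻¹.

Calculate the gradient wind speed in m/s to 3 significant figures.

16.5 m/s

Around a high, pressure-gradient force acts outward with centrifugal, so Coriolis balances both:
fV = (1/ρ)|∂P/∂n| + V²/R  →  V² − fR·V + fR·V_g = 0
With fR = 6.62×10⁻⁵ × 915×10³ m = 60.6 m/s:
V = [fR − √((fR)² − 4 fR V_g)]/2 = [60.6 − √(60.6² − 4×60.6×12)]/2 = 16.5 m/s
Supergeostrophic (V > V_g = 12 m/s), as expected around a high.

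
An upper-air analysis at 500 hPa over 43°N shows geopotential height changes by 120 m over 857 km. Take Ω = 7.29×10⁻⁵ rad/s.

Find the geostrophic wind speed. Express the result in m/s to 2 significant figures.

14 m/s

Coriolis parameter at 43°N:
f = 2Ω sin φ = 2 × 7.29×10⁻⁵ × sin 43° = 9.94×10⁻⁵ s⁻¹
Height gradient: |∂Z/∂n| = 120 m / 857000 m = 1.40×10⁻⁴
On a pressure surface, geostrophic balance gives V_g = (g/f)|∂Z/∂n|:
V_g = 9.81 × 1.40×10⁻⁴ / 9.94×10⁻⁵ = 13.8 m/s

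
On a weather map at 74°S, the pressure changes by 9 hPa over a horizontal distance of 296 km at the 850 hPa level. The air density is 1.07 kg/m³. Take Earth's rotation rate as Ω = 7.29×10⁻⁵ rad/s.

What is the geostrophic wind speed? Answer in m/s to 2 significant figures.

Coriolis parameter at 74°S:
f = 2Ω sin φ = 2 × 7.29×10⁻⁵ × sin 74° = 1.40×10⁻⁴ s⁻¹
Pressure gradient: |∂P/∂n| = 900 Pa / 296000 m = 3.04×10⁻³ Pa/m
Geostrophic balance (pressure-gradient force = Coriolis force):
V_g = (1/(fρ)) |∂P/∂n| = 3.04×10⁻³ / (1.40×10⁻⁴ × 1.07) = 20.3 m/s

20 m/s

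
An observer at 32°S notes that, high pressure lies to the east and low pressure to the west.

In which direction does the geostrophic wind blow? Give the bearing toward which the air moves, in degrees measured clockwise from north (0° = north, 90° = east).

The pressure-gradient force points toward the west (bearing 270°).
Geostrophic balance: in the Southern Hemisphere the Coriolis force deflects motion to the left, so the geostrophic wind blows 90° to the left of the pressure-gradient force (low pressure on the right).
Rotating 270° by 90° counterclockwise gives 180° — the wind blows toward the south.

180°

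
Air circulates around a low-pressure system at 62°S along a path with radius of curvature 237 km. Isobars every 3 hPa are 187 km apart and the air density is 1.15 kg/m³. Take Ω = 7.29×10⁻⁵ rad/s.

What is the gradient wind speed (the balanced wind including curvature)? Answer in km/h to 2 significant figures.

31 km/h

Coriolis parameter at 62°S:
f = 2Ω sin φ = 2 × 7.29×10⁻⁵ × sin 62° = 1.29×10⁻⁴ s⁻¹
Pressure gradient: |∂P/∂n| = 300 Pa / 187000 m = 1.60×10⁻³ Pa/m
Geostrophic speed: V_g = |∂P/∂n|/(fρ) = 1.60×10⁻³/(1.29×10⁻⁴ × 1.15) = 10.8 m/s
Around a low, centrifugal force acts outward with Coriolis, so pressure-gradient force balances both:
(1/ρ)|∂P/∂n| = fV + V²/R  →  V² + fR·V − fR·V_g = 0
With fR = 1.29×10⁻⁴ × 237×10³ m = 30.5 m/s:
V = [−fR + √((fR)² + 4 fR V_g)]/2 = [−30.5 + √(30.5² + 4×30.5×10.8)]/2 = 8.48 m/s
Subgeostrophic (V < V_g = 10.8 m/s), as expected around a low.
Converting: 8.48 m/s × 3.6 = 31 km/h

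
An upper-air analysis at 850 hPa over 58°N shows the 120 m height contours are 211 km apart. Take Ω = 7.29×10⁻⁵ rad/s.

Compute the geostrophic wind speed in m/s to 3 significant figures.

Coriolis parameter at 58°N:
f = 2Ω sin φ = 2 × 7.29×10⁻⁵ × sin 58° = 1.24×10⁻⁴ s⁻¹
Height gradient: |∂Z/∂n| = 120 m / 211000 m = 5.69×10⁻⁴
On a pressure surface, geostrophic balance gives V_g = (g/f)|∂Z/∂n|:
V_g = 9.81 × 5.69×10⁻⁴ / 1.24×10⁻⁴ = 45.1 m/s

45.1 m/s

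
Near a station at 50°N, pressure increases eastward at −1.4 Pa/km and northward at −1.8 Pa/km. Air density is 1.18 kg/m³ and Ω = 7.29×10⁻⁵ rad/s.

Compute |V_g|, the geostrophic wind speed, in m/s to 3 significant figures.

17.3 m/s

Coriolis parameter at 50°N:
f = 2Ω sin φ = 2 × 7.29×10⁻⁵ × sin 50° = 1.12×10⁻⁴ s⁻¹
Component geostrophic relations (x east, y north):
u_g = −(1/(fρ)) ∂P/∂y,  v_g = (1/(fρ)) ∂P/∂x
u_g = −(−1.8×10⁻³)/(1.12×10⁻⁴ × 1.18) = 13.7 m/s;  v_g = (−1.4×10⁻³)/(1.12×10⁻⁴ × 1.18) = −10.6 m/s
|V_g| = √(u_g² + v_g²) = 17.3 m/s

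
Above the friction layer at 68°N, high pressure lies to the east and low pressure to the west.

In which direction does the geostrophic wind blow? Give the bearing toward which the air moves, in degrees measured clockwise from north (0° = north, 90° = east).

000°

The pressure-gradient force points toward the west (bearing 270°).
Geostrophic balance: in the Northern Hemisphere the Coriolis force deflects motion to the right, so the geostrophic wind blows 90° to the right of the pressure-gradient force (low pressure on the left).
Rotating 270° by 90° clockwise gives 000° — the wind blows toward the north.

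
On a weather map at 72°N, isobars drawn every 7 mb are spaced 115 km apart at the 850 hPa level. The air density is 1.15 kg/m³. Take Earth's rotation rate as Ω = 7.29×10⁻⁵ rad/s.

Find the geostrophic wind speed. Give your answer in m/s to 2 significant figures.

Coriolis parameter at 72°N:
f = 2Ω sin φ = 2 × 7.29×10⁻⁵ × sin 72° = 1.39×10⁻⁴ s⁻¹
Pressure gradient: |∂P/∂n| = 700 Pa / 115000 m = 6.09×10⁻³ Pa/m
Geostrophic balance (pressure-gradient force = Coriolis force):
V_g = (1/(fρ)) |∂P/∂n| = 6.09×10⁻³ / (1.39×10⁻⁴ × 1.15) = 38.2 m/s

38 m/s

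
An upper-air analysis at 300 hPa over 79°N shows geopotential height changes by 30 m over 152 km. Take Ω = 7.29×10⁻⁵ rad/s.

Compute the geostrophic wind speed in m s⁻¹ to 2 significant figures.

Coriolis parameter at 79°N:
f = 2Ω sin φ = 2 × 7.29×10⁻⁵ × sin 79° = 1.43×10⁻⁴ s⁻¹
Height gradient: |∂Z/∂n| = 30 m / 152000 m = 1.97×10⁻⁴
On a pressure surface, geostrophic balance gives V_g = (g/f)|∂Z/∂n|:
V_g = 9.81 × 1.97×10⁻⁴ / 1.43×10⁻⁴ = 13.5 m/s

14 m s⁻¹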